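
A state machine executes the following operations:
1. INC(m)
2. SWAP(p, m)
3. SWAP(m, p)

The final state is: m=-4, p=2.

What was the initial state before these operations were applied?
m=-5, p=2

Working backwards:
Final state: m=-4, p=2
Before step 3 (SWAP(m, p)): m=2, p=-4
Before step 2 (SWAP(p, m)): m=-4, p=2
Before step 1 (INC(m)): m=-5, p=2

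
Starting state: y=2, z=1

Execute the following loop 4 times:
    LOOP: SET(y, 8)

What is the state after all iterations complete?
y=8, z=1

Iteration trace:
Start: y=2, z=1
After iteration 1: y=8, z=1
After iteration 2: y=8, z=1
After iteration 3: y=8, z=1
After iteration 4: y=8, z=1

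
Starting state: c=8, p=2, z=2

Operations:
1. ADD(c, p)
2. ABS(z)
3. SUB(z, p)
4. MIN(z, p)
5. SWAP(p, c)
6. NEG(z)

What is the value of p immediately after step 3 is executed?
p = 2

Tracing p through execution:
Initial: p = 2
After step 1 (ADD(c, p)): p = 2
After step 2 (ABS(z)): p = 2
After step 3 (SUB(z, p)): p = 2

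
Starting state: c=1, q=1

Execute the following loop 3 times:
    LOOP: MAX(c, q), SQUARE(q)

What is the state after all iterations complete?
c=1, q=1

Iteration trace:
Start: c=1, q=1
After iteration 1: c=1, q=1
After iteration 2: c=1, q=1
After iteration 3: c=1, q=1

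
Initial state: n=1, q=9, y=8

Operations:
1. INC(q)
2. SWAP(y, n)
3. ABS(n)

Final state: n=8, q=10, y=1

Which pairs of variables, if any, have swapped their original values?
(y, n)

Comparing initial and final values:
y: 8 → 1
n: 1 → 8
q: 9 → 10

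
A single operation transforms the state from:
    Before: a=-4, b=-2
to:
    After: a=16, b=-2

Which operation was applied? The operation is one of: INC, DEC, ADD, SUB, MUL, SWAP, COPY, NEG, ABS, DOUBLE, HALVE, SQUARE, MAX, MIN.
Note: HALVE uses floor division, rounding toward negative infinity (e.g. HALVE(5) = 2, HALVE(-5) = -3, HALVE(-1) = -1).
SQUARE(a)

Analyzing the change:
Before: a=-4, b=-2
After: a=16, b=-2
Variable a changed from -4 to 16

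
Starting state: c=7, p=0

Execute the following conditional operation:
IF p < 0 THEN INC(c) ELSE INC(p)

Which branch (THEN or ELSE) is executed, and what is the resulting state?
Branch: ELSE, Final state: c=7, p=1

Evaluating condition: p < 0
p = 0
Condition is False, so ELSE branch executes
After INC(p): c=7, p=1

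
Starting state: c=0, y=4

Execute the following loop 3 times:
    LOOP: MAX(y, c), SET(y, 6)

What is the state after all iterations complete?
c=0, y=6

Iteration trace:
Start: c=0, y=4
After iteration 1: c=0, y=6
After iteration 2: c=0, y=6
After iteration 3: c=0, y=6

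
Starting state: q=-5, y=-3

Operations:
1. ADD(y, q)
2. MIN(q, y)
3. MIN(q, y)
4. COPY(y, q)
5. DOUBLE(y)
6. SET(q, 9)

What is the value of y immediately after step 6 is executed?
y = -16

Tracing y through execution:
Initial: y = -3
After step 1 (ADD(y, q)): y = -8
After step 2 (MIN(q, y)): y = -8
After step 3 (MIN(q, y)): y = -8
After step 4 (COPY(y, q)): y = -8
After step 5 (DOUBLE(y)): y = -16
After step 6 (SET(q, 9)): y = -16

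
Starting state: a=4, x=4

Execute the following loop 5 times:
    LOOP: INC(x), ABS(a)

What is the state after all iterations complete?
a=4, x=9

Iteration trace:
Start: a=4, x=4
After iteration 1: a=4, x=5
After iteration 2: a=4, x=6
After iteration 3: a=4, x=7
After iteration 4: a=4, x=8
After iteration 5: a=4, x=9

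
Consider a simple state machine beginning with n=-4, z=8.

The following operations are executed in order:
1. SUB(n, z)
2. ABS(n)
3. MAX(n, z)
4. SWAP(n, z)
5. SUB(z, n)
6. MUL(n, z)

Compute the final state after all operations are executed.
{n: 32, z: 4}

Step-by-step execution:
Initial: n=-4, z=8
After step 1 (SUB(n, z)): n=-12, z=8
After step 2 (ABS(n)): n=12, z=8
After step 3 (MAX(n, z)): n=12, z=8
After step 4 (SWAP(n, z)): n=8, z=12
After step 5 (SUB(z, n)): n=8, z=4
After step 6 (MUL(n, z)): n=32, z=4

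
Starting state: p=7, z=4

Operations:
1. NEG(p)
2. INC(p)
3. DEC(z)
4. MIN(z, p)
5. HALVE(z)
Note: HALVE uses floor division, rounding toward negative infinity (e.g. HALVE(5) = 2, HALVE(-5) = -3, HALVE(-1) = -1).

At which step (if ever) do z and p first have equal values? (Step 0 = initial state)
Step 4

z and p first become equal after step 4.

Comparing values at each step:
Initial: z=4, p=7
After step 1: z=4, p=-7
After step 2: z=4, p=-6
After step 3: z=3, p=-6
After step 4: z=-6, p=-6 ← equal!
After step 5: z=-3, p=-6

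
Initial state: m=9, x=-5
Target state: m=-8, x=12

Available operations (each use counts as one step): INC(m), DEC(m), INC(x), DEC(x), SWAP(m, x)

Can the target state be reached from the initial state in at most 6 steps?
No

The target state cannot be reached within 6 steps.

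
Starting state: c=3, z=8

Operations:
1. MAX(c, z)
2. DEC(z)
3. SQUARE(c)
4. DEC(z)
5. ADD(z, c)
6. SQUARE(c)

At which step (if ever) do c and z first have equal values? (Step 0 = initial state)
Step 1

c and z first become equal after step 1.

Comparing values at each step:
Initial: c=3, z=8
After step 1: c=8, z=8 ← equal!
After step 2: c=8, z=7
After step 3: c=64, z=7
After step 4: c=64, z=6
After step 5: c=64, z=70
After step 6: c=4096, z=70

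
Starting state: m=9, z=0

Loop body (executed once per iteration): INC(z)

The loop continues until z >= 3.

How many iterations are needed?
3

Tracing iterations:
Initial: m=9, z=0
After iteration 1: m=9, z=1
After iteration 2: m=9, z=2
After iteration 3: m=9, z=3
z >= 3 now holds, so the loop exits after 3 iterations.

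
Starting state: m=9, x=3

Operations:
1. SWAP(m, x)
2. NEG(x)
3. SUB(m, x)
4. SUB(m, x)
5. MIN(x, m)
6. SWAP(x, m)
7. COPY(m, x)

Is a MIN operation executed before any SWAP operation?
No

First MIN: step 5
First SWAP: step 1
Since 5 > 1, SWAP comes first.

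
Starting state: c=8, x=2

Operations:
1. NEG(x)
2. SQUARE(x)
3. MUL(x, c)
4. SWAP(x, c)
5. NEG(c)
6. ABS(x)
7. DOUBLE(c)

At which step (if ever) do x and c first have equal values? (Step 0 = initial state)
Never

x and c never become equal during execution.

Comparing values at each step:
Initial: x=2, c=8
After step 1: x=-2, c=8
After step 2: x=4, c=8
After step 3: x=32, c=8
After step 4: x=8, c=32
After step 5: x=8, c=-32
After step 6: x=8, c=-32
After step 7: x=8, c=-64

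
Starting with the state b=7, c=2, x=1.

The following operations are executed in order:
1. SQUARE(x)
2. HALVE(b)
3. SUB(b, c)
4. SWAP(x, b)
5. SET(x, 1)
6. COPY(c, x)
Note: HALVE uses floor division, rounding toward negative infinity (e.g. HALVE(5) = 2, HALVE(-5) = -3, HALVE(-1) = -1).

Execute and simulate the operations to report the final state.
{b: 1, c: 1, x: 1}

Step-by-step execution:
Initial: b=7, c=2, x=1
After step 1 (SQUARE(x)): b=7, c=2, x=1
After step 2 (HALVE(b)): b=3, c=2, x=1
After step 3 (SUB(b, c)): b=1, c=2, x=1
After step 4 (SWAP(x, b)): b=1, c=2, x=1
After step 5 (SET(x, 1)): b=1, c=2, x=1
After step 6 (COPY(c, x)): b=1, c=1, x=1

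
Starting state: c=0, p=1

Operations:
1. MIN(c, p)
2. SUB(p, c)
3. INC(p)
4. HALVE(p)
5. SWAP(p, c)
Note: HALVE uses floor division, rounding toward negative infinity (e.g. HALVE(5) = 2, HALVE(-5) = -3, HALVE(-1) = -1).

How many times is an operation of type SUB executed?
1

Counting SUB operations:
Step 2: SUB(p, c) ← SUB
Total: 1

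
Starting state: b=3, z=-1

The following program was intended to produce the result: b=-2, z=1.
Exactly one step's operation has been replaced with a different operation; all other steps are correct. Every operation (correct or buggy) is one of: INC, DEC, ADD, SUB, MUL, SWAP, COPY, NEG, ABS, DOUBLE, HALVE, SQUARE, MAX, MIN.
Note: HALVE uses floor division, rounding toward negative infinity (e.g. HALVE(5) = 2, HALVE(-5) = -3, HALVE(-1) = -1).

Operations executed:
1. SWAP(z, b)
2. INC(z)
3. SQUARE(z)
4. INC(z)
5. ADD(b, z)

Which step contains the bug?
Step 1

Trace with buggy code:
Initial: b=3, z=-1
After step 1: b=-1, z=3
After step 2: b=-1, z=4
After step 3: b=-1, z=16
After step 4: b=-1, z=17
After step 5: b=16, z=17
Actual final b=16, z=17 ≠ expected b=-2, z=1.
Step 1 is the only position where a single-operation replacement can produce the expected result.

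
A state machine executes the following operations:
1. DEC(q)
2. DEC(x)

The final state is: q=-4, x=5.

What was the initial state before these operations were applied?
q=-3, x=6

Working backwards:
Final state: q=-4, x=5
Before step 2 (DEC(x)): q=-4, x=6
Before step 1 (DEC(q)): q=-3, x=6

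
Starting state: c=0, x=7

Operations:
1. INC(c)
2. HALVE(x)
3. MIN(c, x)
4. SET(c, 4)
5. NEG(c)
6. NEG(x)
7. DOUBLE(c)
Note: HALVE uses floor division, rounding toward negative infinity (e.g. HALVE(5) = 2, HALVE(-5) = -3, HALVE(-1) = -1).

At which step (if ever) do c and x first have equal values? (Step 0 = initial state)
Never

c and x never become equal during execution.

Comparing values at each step:
Initial: c=0, x=7
After step 1: c=1, x=7
After step 2: c=1, x=3
After step 3: c=1, x=3
After step 4: c=4, x=3
After step 5: c=-4, x=3
After step 6: c=-4, x=-3
After step 7: c=-8, x=-3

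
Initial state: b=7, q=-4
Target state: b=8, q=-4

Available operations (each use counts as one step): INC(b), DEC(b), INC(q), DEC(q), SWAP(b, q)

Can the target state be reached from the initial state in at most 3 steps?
Yes

Path (1 step): INC(b)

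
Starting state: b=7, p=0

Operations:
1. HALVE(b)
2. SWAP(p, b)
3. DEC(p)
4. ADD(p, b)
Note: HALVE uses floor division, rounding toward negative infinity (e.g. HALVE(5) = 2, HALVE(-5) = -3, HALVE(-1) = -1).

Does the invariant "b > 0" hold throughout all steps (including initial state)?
No, violated after step 2

The invariant is violated after step 2.

State at each step:
Initial: b=7, p=0
After step 1: b=3, p=0
After step 2: b=0, p=3
After step 3: b=0, p=2
After step 4: b=0, p=2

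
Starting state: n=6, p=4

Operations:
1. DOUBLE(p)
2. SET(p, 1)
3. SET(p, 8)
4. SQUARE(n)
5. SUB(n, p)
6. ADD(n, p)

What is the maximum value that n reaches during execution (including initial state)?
36

Values of n at each step:
Initial: n = 6
After step 1: n = 6
After step 2: n = 6
After step 3: n = 6
After step 4: n = 36 ← maximum
After step 5: n = 28
After step 6: n = 36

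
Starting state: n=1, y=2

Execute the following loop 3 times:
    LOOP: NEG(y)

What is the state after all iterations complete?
n=1, y=-2

Iteration trace:
Start: n=1, y=2
After iteration 1: n=1, y=-2
After iteration 2: n=1, y=2
After iteration 3: n=1, y=-2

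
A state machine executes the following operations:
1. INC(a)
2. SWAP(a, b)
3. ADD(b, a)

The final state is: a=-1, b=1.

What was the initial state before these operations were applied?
a=1, b=-1

Working backwards:
Final state: a=-1, b=1
Before step 3 (ADD(b, a)): a=-1, b=2
Before step 2 (SWAP(a, b)): a=2, b=-1
Before step 1 (INC(a)): a=1, b=-1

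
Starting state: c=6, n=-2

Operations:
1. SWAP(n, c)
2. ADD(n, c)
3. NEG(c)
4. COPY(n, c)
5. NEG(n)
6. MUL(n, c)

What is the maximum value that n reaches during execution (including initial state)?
6

Values of n at each step:
Initial: n = -2
After step 1: n = 6 ← maximum
After step 2: n = 4
After step 3: n = 4
After step 4: n = 2
After step 5: n = -2
After step 6: n = -4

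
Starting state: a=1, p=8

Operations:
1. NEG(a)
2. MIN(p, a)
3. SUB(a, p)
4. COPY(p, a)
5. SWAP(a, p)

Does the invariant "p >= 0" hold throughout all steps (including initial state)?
No, violated after step 2

The invariant is violated after step 2.

State at each step:
Initial: a=1, p=8
After step 1: a=-1, p=8
After step 2: a=-1, p=-1
After step 3: a=0, p=-1
After step 4: a=0, p=0
After step 5: a=0, p=0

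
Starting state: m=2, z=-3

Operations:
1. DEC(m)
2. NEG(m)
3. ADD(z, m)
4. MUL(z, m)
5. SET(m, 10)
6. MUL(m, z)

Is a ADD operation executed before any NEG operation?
No

First ADD: step 3
First NEG: step 2
Since 3 > 2, NEG comes first.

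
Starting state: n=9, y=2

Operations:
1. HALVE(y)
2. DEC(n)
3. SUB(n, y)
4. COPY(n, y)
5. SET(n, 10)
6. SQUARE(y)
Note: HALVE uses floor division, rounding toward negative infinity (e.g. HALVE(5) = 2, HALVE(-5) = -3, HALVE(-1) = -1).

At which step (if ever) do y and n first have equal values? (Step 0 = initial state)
Step 4

y and n first become equal after step 4.

Comparing values at each step:
Initial: y=2, n=9
After step 1: y=1, n=9
After step 2: y=1, n=8
After step 3: y=1, n=7
After step 4: y=1, n=1 ← equal!
After step 5: y=1, n=10
After step 6: y=1, n=10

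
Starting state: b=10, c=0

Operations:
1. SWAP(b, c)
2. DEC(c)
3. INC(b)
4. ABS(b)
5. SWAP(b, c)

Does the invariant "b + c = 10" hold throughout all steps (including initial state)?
No, violated after step 2

The invariant is violated after step 2.

State at each step:
Initial: b=10, c=0
After step 1: b=0, c=10
After step 2: b=0, c=9
After step 3: b=1, c=9
After step 4: b=1, c=9
After step 5: b=9, c=1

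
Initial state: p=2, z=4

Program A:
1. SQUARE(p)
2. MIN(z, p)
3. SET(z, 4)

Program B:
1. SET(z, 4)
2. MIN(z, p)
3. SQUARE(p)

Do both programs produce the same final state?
No

Program A final state: p=4, z=4
Program B final state: p=4, z=2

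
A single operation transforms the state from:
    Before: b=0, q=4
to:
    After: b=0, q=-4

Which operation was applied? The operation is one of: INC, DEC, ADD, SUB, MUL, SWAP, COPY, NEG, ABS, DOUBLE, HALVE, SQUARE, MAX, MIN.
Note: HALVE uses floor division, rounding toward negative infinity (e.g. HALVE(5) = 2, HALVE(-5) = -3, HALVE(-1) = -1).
NEG(q)

Analyzing the change:
Before: b=0, q=4
After: b=0, q=-4
Variable q changed from 4 to -4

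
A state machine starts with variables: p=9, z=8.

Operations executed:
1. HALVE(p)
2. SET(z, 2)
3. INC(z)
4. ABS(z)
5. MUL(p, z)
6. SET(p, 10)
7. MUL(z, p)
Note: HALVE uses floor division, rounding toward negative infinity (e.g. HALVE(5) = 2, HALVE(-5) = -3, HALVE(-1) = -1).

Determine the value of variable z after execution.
z = 30

Tracing execution:
Step 1: HALVE(p) → z = 8
Step 2: SET(z, 2) → z = 2
Step 3: INC(z) → z = 3
Step 4: ABS(z) → z = 3
Step 5: MUL(p, z) → z = 3
Step 6: SET(p, 10) → z = 3
Step 7: MUL(z, p) → z = 30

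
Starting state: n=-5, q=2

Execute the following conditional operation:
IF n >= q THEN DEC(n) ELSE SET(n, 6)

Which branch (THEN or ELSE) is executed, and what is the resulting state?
Branch: ELSE, Final state: n=6, q=2

Evaluating condition: n >= q
n = -5, q = 2
Condition is False, so ELSE branch executes
After SET(n, 6): n=6, q=2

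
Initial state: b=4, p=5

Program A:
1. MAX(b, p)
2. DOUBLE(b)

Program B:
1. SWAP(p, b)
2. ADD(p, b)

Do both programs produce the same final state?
No

Program A final state: b=10, p=5
Program B final state: b=5, p=9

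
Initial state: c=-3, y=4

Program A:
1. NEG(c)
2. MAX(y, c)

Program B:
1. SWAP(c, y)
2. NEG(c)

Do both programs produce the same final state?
No

Program A final state: c=3, y=4
Program B final state: c=-4, y=-3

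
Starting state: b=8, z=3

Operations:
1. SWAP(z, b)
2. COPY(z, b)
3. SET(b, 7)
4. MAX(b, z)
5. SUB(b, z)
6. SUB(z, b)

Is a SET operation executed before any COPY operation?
No

First SET: step 3
First COPY: step 2
Since 3 > 2, COPY comes first.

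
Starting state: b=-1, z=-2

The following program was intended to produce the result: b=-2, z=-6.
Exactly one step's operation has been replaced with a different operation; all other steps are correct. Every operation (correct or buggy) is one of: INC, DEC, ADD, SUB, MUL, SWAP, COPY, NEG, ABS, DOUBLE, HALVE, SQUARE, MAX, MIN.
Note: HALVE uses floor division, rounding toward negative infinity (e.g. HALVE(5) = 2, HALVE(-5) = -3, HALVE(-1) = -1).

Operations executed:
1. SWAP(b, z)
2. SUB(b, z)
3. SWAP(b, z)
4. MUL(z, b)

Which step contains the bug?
Step 1

Trace with buggy code:
Initial: b=-1, z=-2
After step 1: b=-2, z=-1
After step 2: b=-1, z=-1
After step 3: b=-1, z=-1
After step 4: b=-1, z=1
Actual final b=-1, z=1 ≠ expected b=-2, z=-6.
Step 1 is the only position where a single-operation replacement can produce the expected result.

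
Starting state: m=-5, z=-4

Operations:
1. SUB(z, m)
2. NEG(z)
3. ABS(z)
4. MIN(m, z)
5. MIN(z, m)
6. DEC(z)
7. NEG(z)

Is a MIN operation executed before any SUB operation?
No

First MIN: step 4
First SUB: step 1
Since 4 > 1, SUB comes first.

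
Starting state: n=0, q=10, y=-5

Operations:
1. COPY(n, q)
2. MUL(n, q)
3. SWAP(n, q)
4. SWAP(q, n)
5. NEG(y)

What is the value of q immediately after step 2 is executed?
q = 10

Tracing q through execution:
Initial: q = 10
After step 1 (COPY(n, q)): q = 10
After step 2 (MUL(n, q)): q = 10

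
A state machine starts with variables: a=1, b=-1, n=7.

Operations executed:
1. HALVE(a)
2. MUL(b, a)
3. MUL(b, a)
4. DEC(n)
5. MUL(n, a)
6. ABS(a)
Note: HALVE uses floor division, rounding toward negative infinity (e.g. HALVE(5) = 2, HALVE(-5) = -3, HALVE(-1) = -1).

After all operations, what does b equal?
b = 0

Tracing execution:
Step 1: HALVE(a) → b = -1
Step 2: MUL(b, a) → b = 0
Step 3: MUL(b, a) → b = 0
Step 4: DEC(n) → b = 0
Step 5: MUL(n, a) → b = 0
Step 6: ABS(a) → b = 0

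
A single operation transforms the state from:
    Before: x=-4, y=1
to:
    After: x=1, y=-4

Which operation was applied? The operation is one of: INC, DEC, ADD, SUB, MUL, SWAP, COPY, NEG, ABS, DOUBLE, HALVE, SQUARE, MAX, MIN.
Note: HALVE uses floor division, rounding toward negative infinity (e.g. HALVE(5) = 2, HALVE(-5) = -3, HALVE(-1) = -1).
SWAP(y, x)

Analyzing the change:
Before: x=-4, y=1
After: x=1, y=-4
Variable y changed from 1 to -4
Variable x changed from -4 to 1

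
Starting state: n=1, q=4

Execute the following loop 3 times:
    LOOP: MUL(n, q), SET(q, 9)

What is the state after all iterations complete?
n=324, q=9

Iteration trace:
Start: n=1, q=4
After iteration 1: n=4, q=9
After iteration 2: n=36, q=9
After iteration 3: n=324, q=9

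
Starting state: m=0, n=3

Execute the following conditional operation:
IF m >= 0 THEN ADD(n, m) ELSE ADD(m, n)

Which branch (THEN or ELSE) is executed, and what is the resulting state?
Branch: THEN, Final state: m=0, n=3

Evaluating condition: m >= 0
m = 0
Condition is True, so THEN branch executes
After ADD(n, m): m=0, n=3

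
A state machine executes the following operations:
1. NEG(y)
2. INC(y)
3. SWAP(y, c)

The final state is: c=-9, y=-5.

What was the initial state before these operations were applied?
c=-5, y=10

Working backwards:
Final state: c=-9, y=-5
Before step 3 (SWAP(y, c)): c=-5, y=-9
Before step 2 (INC(y)): c=-5, y=-10
Before step 1 (NEG(y)): c=-5, y=10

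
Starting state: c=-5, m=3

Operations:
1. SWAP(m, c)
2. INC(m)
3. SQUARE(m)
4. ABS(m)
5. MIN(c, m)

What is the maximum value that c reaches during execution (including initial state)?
3

Values of c at each step:
Initial: c = -5
After step 1: c = 3 ← maximum
After step 2: c = 3
After step 3: c = 3
After step 4: c = 3
After step 5: c = 3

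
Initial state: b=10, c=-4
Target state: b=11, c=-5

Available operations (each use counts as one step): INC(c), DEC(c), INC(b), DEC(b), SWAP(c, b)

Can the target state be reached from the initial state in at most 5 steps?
Yes

Path (2 steps): DEC(c) → INC(b)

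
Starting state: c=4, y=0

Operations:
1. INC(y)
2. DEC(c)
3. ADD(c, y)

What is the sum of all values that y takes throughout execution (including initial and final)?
3

Values of y at each step:
Initial: y = 0
After step 1: y = 1
After step 2: y = 1
After step 3: y = 1
Sum = 0 + 1 + 1 + 1 = 3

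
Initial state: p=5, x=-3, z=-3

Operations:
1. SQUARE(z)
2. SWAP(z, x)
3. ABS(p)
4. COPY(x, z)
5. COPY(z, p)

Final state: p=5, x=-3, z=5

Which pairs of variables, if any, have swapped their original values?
None

Comparing initial and final values:
p: 5 → 5
z: -3 → 5
x: -3 → -3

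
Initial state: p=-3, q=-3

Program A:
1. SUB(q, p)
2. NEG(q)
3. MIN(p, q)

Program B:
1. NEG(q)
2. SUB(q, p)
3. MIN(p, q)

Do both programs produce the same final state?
No

Program A final state: p=-3, q=0
Program B final state: p=-3, q=6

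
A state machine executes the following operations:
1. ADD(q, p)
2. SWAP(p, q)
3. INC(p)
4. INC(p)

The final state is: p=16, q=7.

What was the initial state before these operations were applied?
p=7, q=7

Working backwards:
Final state: p=16, q=7
Before step 4 (INC(p)): p=15, q=7
Before step 3 (INC(p)): p=14, q=7
Before step 2 (SWAP(p, q)): p=7, q=14
Before step 1 (ADD(q, p)): p=7, q=7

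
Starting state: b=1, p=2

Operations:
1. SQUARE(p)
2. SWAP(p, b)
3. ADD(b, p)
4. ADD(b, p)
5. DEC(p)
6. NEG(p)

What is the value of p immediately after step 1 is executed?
p = 4

Tracing p through execution:
Initial: p = 2
After step 1 (SQUARE(p)): p = 4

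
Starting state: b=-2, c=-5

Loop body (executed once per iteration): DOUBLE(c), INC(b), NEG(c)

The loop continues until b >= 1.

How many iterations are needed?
3

Tracing iterations:
Initial: b=-2, c=-5
After iteration 1: b=-1, c=10
After iteration 2: b=0, c=-20
After iteration 3: b=1, c=40
b >= 1 now holds, so the loop exits after 3 iterations.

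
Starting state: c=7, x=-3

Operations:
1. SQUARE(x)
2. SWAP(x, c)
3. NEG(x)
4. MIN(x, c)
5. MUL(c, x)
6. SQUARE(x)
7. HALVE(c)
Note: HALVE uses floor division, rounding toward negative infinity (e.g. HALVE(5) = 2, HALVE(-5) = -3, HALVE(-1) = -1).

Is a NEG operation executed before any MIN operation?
Yes

First NEG: step 3
First MIN: step 4
Since 3 < 4, NEG comes first.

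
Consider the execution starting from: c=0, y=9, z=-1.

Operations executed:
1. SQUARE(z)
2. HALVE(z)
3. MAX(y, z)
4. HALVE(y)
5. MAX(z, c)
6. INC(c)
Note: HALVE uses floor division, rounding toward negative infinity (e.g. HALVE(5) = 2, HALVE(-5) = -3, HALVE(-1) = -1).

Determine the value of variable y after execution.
y = 4

Tracing execution:
Step 1: SQUARE(z) → y = 9
Step 2: HALVE(z) → y = 9
Step 3: MAX(y, z) → y = 9
Step 4: HALVE(y) → y = 4
Step 5: MAX(z, c) → y = 4
Step 6: INC(c) → y = 4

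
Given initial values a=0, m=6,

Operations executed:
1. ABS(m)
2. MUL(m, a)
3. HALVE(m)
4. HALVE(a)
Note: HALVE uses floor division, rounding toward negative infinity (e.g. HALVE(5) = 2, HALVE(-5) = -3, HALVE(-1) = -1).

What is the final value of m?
m = 0

Tracing execution:
Step 1: ABS(m) → m = 6
Step 2: MUL(m, a) → m = 0
Step 3: HALVE(m) → m = 0
Step 4: HALVE(a) → m = 0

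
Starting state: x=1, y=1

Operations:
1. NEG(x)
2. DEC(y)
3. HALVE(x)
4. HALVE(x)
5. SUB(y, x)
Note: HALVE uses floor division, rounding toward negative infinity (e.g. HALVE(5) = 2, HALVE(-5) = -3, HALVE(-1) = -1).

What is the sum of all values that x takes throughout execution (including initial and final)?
-4

Values of x at each step:
Initial: x = 1
After step 1: x = -1
After step 2: x = -1
After step 3: x = -1
After step 4: x = -1
After step 5: x = -1
Sum = 1 + -1 + -1 + -1 + -1 + -1 = -4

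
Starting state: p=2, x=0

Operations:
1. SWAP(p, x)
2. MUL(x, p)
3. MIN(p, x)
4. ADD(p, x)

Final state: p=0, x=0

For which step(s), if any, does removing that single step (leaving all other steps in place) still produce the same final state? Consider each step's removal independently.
Step(s) 1, 3, 4

Testing removal of each single step:
Without step 1: final = p=0, x=0 (same)
Without step 2: final = p=2, x=2 (different)
Without step 3: final = p=0, x=0 (same)
Without step 4: final = p=0, x=0 (same)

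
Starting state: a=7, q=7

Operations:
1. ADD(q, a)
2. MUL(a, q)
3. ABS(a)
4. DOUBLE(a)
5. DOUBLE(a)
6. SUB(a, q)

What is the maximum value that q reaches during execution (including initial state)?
14

Values of q at each step:
Initial: q = 7
After step 1: q = 14 ← maximum
After step 2: q = 14
After step 3: q = 14
After step 4: q = 14
After step 5: q = 14
After step 6: q = 14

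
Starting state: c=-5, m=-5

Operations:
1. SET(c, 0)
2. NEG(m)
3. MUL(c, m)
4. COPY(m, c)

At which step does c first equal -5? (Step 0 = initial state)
Step 0

Tracing c:
Initial: c = -5 ← first occurrence
After step 1: c = 0
After step 2: c = 0
After step 3: c = 0
After step 4: c = 0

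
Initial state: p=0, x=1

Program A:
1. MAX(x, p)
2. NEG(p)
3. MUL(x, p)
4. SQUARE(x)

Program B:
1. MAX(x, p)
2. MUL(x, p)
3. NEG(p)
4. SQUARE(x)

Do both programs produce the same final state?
Yes

Program A final state: p=0, x=0
Program B final state: p=0, x=0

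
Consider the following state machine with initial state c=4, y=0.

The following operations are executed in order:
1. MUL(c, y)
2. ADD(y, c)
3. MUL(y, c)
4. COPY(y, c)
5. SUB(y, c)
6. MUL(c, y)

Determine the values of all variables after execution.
{c: 0, y: 0}

Step-by-step execution:
Initial: c=4, y=0
After step 1 (MUL(c, y)): c=0, y=0
After step 2 (ADD(y, c)): c=0, y=0
After step 3 (MUL(y, c)): c=0, y=0
After step 4 (COPY(y, c)): c=0, y=0
After step 5 (SUB(y, c)): c=0, y=0
After step 6 (MUL(c, y)): c=0, y=0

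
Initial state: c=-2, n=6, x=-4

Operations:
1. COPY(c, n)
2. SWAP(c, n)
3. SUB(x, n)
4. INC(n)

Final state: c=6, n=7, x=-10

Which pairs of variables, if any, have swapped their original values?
None

Comparing initial and final values:
c: -2 → 6
x: -4 → -10
n: 6 → 7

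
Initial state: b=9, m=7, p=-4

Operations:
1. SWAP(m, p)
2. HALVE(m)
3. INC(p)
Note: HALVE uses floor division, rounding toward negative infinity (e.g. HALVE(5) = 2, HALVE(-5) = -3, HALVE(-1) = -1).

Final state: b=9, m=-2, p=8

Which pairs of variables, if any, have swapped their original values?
None

Comparing initial and final values:
m: 7 → -2
p: -4 → 8
b: 9 → 9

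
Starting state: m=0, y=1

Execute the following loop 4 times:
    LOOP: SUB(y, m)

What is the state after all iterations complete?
m=0, y=1

Iteration trace:
Start: m=0, y=1
After iteration 1: m=0, y=1
After iteration 2: m=0, y=1
After iteration 3: m=0, y=1
After iteration 4: m=0, y=1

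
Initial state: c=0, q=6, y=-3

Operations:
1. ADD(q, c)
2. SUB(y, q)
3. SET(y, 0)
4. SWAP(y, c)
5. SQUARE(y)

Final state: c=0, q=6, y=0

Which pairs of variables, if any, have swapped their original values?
None

Comparing initial and final values:
c: 0 → 0
q: 6 → 6
y: -3 → 0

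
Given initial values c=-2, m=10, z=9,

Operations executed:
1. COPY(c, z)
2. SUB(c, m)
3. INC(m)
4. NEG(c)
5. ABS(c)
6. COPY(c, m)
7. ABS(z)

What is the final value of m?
m = 11

Tracing execution:
Step 1: COPY(c, z) → m = 10
Step 2: SUB(c, m) → m = 10
Step 3: INC(m) → m = 11
Step 4: NEG(c) → m = 11
Step 5: ABS(c) → m = 11
Step 6: COPY(c, m) → m = 11
Step 7: ABS(z) → m = 11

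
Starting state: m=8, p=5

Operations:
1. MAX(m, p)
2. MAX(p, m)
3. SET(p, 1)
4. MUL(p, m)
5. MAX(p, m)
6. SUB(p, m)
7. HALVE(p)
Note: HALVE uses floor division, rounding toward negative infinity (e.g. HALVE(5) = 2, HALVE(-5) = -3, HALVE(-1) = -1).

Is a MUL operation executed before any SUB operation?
Yes

First MUL: step 4
First SUB: step 6
Since 4 < 6, MUL comes first.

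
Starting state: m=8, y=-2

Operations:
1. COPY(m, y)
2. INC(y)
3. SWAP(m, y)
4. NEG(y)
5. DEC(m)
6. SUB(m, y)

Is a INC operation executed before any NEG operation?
Yes

First INC: step 2
First NEG: step 4
Since 2 < 4, INC comes first.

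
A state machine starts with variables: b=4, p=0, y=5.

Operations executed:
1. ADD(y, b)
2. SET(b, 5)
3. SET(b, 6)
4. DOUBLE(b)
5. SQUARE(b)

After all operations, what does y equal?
y = 9

Tracing execution:
Step 1: ADD(y, b) → y = 9
Step 2: SET(b, 5) → y = 9
Step 3: SET(b, 6) → y = 9
Step 4: DOUBLE(b) → y = 9
Step 5: SQUARE(b) → y = 9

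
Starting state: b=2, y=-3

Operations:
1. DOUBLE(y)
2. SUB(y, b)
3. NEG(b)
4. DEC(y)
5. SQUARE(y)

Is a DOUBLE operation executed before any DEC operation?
Yes

First DOUBLE: step 1
First DEC: step 4
Since 1 < 4, DOUBLE comes first.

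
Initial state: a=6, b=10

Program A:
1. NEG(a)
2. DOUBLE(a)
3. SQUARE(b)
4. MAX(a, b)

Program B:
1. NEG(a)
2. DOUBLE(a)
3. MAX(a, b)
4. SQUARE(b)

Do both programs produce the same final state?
No

Program A final state: a=100, b=100
Program B final state: a=10, b=100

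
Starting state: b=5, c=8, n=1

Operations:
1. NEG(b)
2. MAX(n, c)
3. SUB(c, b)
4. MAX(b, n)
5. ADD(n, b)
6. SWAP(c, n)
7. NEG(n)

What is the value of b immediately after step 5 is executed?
b = 8

Tracing b through execution:
Initial: b = 5
After step 1 (NEG(b)): b = -5
After step 2 (MAX(n, c)): b = -5
After step 3 (SUB(c, b)): b = -5
After step 4 (MAX(b, n)): b = 8
After step 5 (ADD(n, b)): b = 8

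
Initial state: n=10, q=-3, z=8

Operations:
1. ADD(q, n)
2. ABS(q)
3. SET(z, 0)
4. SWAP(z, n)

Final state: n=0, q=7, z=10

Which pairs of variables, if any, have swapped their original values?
None

Comparing initial and final values:
q: -3 → 7
n: 10 → 0
z: 8 → 10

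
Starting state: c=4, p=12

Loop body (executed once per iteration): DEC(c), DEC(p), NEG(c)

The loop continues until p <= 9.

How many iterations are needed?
3

Tracing iterations:
Initial: c=4, p=12
After iteration 1: c=-3, p=11
After iteration 2: c=4, p=10
After iteration 3: c=-3, p=9
p <= 9 now holds, so the loop exits after 3 iterations.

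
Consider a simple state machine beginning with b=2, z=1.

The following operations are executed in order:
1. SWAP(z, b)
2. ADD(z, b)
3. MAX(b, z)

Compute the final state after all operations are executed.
{b: 3, z: 3}

Step-by-step execution:
Initial: b=2, z=1
After step 1 (SWAP(z, b)): b=1, z=2
After step 2 (ADD(z, b)): b=1, z=3
After step 3 (MAX(b, z)): b=3, z=3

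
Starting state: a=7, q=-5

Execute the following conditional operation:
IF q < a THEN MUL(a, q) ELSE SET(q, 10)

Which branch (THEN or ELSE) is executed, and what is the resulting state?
Branch: THEN, Final state: a=-35, q=-5

Evaluating condition: q < a
q = -5, a = 7
Condition is True, so THEN branch executes
After MUL(a, q): a=-35, q=-5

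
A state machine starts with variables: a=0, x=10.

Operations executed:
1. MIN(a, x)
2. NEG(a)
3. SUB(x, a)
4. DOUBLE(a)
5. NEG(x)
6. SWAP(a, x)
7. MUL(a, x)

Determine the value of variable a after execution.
a = 0

Tracing execution:
Step 1: MIN(a, x) → a = 0
Step 2: NEG(a) → a = 0
Step 3: SUB(x, a) → a = 0
Step 4: DOUBLE(a) → a = 0
Step 5: NEG(x) → a = 0
Step 6: SWAP(a, x) → a = -10
Step 7: MUL(a, x) → a = 0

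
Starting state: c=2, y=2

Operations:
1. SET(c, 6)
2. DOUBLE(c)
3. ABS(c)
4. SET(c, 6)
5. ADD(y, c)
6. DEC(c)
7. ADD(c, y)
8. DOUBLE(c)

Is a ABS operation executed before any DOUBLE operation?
No

First ABS: step 3
First DOUBLE: step 2
Since 3 > 2, DOUBLE comes first.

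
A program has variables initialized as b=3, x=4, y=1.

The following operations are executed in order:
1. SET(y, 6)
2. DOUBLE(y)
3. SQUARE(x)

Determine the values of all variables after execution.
{b: 3, x: 16, y: 12}

Step-by-step execution:
Initial: b=3, x=4, y=1
After step 1 (SET(y, 6)): b=3, x=4, y=6
After step 2 (DOUBLE(y)): b=3, x=4, y=12
After step 3 (SQUARE(x)): b=3, x=16, y=12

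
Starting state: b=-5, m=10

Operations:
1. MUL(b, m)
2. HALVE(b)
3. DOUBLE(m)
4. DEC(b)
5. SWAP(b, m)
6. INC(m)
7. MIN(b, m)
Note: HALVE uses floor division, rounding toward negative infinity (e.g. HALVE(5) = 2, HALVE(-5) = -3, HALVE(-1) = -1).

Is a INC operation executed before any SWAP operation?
No

First INC: step 6
First SWAP: step 5
Since 6 > 5, SWAP comes first.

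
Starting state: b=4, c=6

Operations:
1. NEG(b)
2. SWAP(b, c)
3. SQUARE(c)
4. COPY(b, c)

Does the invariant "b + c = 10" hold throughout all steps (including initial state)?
No, violated after step 1

The invariant is violated after step 1.

State at each step:
Initial: b=4, c=6
After step 1: b=-4, c=6
After step 2: b=6, c=-4
After step 3: b=6, c=16
After step 4: b=16, c=16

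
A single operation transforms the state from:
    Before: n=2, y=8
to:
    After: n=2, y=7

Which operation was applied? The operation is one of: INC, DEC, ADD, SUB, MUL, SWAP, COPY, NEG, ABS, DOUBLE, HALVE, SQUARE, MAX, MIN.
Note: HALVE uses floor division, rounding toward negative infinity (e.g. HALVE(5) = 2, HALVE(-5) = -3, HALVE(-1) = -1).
DEC(y)

Analyzing the change:
Before: n=2, y=8
After: n=2, y=7
Variable y changed from 8 to 7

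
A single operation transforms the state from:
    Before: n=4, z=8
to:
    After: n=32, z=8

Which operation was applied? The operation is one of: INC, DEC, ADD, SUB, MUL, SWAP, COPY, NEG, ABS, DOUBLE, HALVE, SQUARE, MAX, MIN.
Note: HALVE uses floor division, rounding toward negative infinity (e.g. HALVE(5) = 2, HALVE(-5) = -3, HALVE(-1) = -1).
MUL(n, z)

Analyzing the change:
Before: n=4, z=8
After: n=32, z=8
Variable n changed from 4 to 32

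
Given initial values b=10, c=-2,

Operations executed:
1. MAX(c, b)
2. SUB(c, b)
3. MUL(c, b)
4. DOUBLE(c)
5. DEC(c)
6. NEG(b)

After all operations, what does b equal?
b = -10

Tracing execution:
Step 1: MAX(c, b) → b = 10
Step 2: SUB(c, b) → b = 10
Step 3: MUL(c, b) → b = 10
Step 4: DOUBLE(c) → b = 10
Step 5: DEC(c) → b = 10
Step 6: NEG(b) → b = -10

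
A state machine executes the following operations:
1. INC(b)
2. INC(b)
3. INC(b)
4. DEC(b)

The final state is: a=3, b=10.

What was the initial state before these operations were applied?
a=3, b=8

Working backwards:
Final state: a=3, b=10
Before step 4 (DEC(b)): a=3, b=11
Before step 3 (INC(b)): a=3, b=10
Before step 2 (INC(b)): a=3, b=9
Before step 1 (INC(b)): a=3, b=8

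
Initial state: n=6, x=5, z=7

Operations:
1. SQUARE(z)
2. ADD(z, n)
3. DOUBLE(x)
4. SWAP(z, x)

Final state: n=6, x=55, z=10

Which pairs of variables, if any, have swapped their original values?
None

Comparing initial and final values:
n: 6 → 6
z: 7 → 10
x: 5 → 55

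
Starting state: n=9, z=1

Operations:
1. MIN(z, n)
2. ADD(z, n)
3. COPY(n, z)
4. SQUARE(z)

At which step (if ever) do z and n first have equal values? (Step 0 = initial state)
Step 3

z and n first become equal after step 3.

Comparing values at each step:
Initial: z=1, n=9
After step 1: z=1, n=9
After step 2: z=10, n=9
After step 3: z=10, n=10 ← equal!
After step 4: z=100, n=10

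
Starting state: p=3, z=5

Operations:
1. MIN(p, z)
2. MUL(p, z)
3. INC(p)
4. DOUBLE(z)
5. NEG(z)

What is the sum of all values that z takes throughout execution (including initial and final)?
20

Values of z at each step:
Initial: z = 5
After step 1: z = 5
After step 2: z = 5
After step 3: z = 5
After step 4: z = 10
After step 5: z = -10
Sum = 5 + 5 + 5 + 5 + 10 + -10 = 20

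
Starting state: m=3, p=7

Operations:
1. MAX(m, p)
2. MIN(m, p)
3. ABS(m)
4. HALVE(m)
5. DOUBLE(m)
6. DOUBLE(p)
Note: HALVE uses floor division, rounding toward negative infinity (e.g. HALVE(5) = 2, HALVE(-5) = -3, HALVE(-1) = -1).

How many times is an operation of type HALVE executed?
1

Counting HALVE operations:
Step 4: HALVE(m) ← HALVE
Total: 1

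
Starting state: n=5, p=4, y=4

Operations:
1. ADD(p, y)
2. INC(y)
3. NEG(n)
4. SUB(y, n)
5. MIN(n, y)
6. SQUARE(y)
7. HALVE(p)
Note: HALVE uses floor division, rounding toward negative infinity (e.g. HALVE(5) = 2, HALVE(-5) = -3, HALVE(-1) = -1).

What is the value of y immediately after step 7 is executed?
y = 100

Tracing y through execution:
Initial: y = 4
After step 1 (ADD(p, y)): y = 4
After step 2 (INC(y)): y = 5
After step 3 (NEG(n)): y = 5
After step 4 (SUB(y, n)): y = 10
After step 5 (MIN(n, y)): y = 10
After step 6 (SQUARE(y)): y = 100
After step 7 (HALVE(p)): y = 100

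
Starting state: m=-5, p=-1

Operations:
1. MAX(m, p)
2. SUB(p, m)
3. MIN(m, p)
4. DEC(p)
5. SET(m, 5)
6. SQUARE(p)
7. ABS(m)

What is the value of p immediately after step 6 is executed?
p = 1

Tracing p through execution:
Initial: p = -1
After step 1 (MAX(m, p)): p = -1
After step 2 (SUB(p, m)): p = 0
After step 3 (MIN(m, p)): p = 0
After step 4 (DEC(p)): p = -1
After step 5 (SET(m, 5)): p = -1
After step 6 (SQUARE(p)): p = 1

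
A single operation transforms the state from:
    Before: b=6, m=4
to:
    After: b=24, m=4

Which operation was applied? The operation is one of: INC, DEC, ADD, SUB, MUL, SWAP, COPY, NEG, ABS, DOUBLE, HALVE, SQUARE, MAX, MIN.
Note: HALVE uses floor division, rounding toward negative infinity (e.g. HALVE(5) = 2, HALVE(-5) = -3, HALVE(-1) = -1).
MUL(b, m)

Analyzing the change:
Before: b=6, m=4
After: b=24, m=4
Variable b changed from 6 to 24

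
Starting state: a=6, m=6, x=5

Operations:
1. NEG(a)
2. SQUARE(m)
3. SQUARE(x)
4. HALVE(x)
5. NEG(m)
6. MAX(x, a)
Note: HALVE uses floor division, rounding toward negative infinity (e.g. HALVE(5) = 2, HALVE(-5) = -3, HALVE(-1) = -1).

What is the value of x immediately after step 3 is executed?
x = 25

Tracing x through execution:
Initial: x = 5
After step 1 (NEG(a)): x = 5
After step 2 (SQUARE(m)): x = 5
After step 3 (SQUARE(x)): x = 25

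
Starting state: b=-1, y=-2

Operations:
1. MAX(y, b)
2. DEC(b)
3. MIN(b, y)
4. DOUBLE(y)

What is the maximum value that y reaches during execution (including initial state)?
-1

Values of y at each step:
Initial: y = -2
After step 1: y = -1 ← maximum
After step 2: y = -1
After step 3: y = -1
After step 4: y = -2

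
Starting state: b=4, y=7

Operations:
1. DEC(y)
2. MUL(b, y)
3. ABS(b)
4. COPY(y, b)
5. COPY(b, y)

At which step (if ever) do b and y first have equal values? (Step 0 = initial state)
Step 4

b and y first become equal after step 4.

Comparing values at each step:
Initial: b=4, y=7
After step 1: b=4, y=6
After step 2: b=24, y=6
After step 3: b=24, y=6
After step 4: b=24, y=24 ← equal!
After step 5: b=24, y=24 ← equal!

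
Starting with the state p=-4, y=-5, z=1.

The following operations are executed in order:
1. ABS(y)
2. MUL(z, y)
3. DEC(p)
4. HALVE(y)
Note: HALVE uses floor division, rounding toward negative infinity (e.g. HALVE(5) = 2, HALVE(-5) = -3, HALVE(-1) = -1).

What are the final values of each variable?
{p: -5, y: 2, z: 5}

Step-by-step execution:
Initial: p=-4, y=-5, z=1
After step 1 (ABS(y)): p=-4, y=5, z=1
After step 2 (MUL(z, y)): p=-4, y=5, z=5
After step 3 (DEC(p)): p=-5, y=5, z=5
After step 4 (HALVE(y)): p=-5, y=2, z=5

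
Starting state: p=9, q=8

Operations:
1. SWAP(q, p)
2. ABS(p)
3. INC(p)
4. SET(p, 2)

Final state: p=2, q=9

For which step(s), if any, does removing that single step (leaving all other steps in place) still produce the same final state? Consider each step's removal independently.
Step(s) 2, 3

Testing removal of each single step:
Without step 1: final = p=2, q=8 (different)
Without step 2: final = p=2, q=9 (same)
Without step 3: final = p=2, q=9 (same)
Without step 4: final = p=9, q=9 (different)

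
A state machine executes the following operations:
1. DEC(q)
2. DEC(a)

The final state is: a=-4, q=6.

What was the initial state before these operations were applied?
a=-3, q=7

Working backwards:
Final state: a=-4, q=6
Before step 2 (DEC(a)): a=-3, q=6
Before step 1 (DEC(q)): a=-3, q=7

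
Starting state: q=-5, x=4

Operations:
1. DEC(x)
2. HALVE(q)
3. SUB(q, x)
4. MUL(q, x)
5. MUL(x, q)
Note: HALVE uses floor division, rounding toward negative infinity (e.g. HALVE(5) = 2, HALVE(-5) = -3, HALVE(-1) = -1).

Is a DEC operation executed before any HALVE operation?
Yes

First DEC: step 1
First HALVE: step 2
Since 1 < 2, DEC comes first.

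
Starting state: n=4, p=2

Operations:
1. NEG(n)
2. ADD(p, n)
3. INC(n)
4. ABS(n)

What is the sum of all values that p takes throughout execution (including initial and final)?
-2

Values of p at each step:
Initial: p = 2
After step 1: p = 2
After step 2: p = -2
After step 3: p = -2
After step 4: p = -2
Sum = 2 + 2 + -2 + -2 + -2 = -2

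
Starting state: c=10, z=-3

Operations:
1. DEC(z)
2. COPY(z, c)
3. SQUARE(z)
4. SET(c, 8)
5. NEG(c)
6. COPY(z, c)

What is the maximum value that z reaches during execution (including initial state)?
100

Values of z at each step:
Initial: z = -3
After step 1: z = -4
After step 2: z = 10
After step 3: z = 100 ← maximum
After step 4: z = 100
After step 5: z = 100
After step 6: z = -8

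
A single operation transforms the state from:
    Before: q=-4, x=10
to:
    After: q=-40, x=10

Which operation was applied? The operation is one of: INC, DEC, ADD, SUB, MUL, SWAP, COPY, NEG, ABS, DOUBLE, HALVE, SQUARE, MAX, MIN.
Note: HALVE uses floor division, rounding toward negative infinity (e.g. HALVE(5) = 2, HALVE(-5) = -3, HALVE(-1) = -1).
MUL(q, x)

Analyzing the change:
Before: q=-4, x=10
After: q=-40, x=10
Variable q changed from -4 to -40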